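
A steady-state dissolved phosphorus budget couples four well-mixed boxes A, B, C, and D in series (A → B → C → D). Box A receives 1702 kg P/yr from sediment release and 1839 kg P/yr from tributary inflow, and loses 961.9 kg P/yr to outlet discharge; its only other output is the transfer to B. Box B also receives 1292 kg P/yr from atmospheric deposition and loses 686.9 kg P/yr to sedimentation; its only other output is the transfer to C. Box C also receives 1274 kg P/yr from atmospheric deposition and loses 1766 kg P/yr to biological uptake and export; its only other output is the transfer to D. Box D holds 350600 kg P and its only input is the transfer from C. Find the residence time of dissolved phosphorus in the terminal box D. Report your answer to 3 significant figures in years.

130 yr

Box A: F(A→B) = (1702 + 1839) − 961.9 = 2579.1 kg P/yr.
Box B: F(B→C) = (2579.1 + 1292) − 686.9 = 3184.2 kg P/yr.
Box C: F(C→D) = (3184.2 + 1274) − 1766 = 2692.2 kg P/yr.
Box D throughput = its input = 2692.2 kg P/yr; τ = 350600 / 2692.2 = 130.2 yr.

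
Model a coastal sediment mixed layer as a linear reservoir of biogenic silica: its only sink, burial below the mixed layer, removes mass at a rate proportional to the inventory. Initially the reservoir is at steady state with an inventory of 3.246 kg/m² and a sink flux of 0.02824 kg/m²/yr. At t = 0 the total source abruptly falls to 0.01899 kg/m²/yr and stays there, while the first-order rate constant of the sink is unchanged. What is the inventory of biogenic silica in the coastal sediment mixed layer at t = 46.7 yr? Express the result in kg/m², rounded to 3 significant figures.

τ = M₀/F₀ = 3.246/0.02824 = 114.9 yr; rate constant k = 1/τ.
New steady state M_∞ = F₁/k = F₁·τ = 0.01899 × 114.9 = 2.1828 kg/m².
M(t) = M_∞ + (M₀ − M_∞)·e^(−t/τ); t/τ = 46.7/114.9 = 0.4063, so e^(−t/τ) = 0.6661.
M(t) = 2.1828 + 1.063 × 0.6661 = 2.8910 kg/m².

2.89 kg/m²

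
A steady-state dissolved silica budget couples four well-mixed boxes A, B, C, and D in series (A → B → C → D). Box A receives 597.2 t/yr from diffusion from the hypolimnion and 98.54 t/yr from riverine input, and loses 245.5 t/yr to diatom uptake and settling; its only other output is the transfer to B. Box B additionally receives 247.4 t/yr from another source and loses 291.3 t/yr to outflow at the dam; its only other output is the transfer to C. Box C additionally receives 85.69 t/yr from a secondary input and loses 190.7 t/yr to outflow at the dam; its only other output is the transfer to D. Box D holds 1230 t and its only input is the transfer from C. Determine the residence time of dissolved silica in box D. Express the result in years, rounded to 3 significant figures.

Box A: F(A→B) = (597.2 + 98.54) − 245.5 = 450.24 t/yr.
Box B: F(B→C) = (450.24 + 247.4) − 291.3 = 406.34 t/yr.
Box C: F(C→D) = (406.34 + 85.69) − 190.7 = 301.33 t/yr.
Box D throughput = its input = 301.33 t/yr; τ = 1230 / 301.33 = 4.082 yr.

4.08 yr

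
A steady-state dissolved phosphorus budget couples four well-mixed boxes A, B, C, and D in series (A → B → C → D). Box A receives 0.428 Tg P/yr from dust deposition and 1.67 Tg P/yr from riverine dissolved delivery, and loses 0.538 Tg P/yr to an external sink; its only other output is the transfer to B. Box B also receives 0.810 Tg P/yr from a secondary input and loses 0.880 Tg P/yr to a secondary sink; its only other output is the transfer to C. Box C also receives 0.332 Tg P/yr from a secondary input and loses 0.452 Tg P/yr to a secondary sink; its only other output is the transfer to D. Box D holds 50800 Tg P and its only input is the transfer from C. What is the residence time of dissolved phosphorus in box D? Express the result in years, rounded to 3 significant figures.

37100 yr

Box A: F(A→B) = (0.428 + 1.67) − 0.538 = 1.5600 Tg P/yr.
Box B: F(B→C) = (1.5600 + 0.810) − 0.880 = 1.4900 Tg P/yr.
Box C: F(C→D) = (1.4900 + 0.332) − 0.452 = 1.3700 Tg P/yr.
Box D throughput = its input = 1.3700 Tg P/yr; τ = 50800 / 1.3700 = 37080 yr.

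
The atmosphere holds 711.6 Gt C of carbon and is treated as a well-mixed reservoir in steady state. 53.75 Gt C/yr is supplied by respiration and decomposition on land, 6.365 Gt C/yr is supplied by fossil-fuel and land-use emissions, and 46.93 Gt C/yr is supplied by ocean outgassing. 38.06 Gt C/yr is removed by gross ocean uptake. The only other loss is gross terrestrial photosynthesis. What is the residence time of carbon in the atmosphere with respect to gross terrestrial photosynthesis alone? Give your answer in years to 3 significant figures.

At steady state ΣF_in = ΣF_out.
ΣF_in = 53.75 + 6.365 + 46.93 = 107.05 Gt C/yr.
Gross terrestrial photosynthesis flux = ΣF_in − (38.06) = 107.05 − 38.06 = 68.98 Gt C/yr.
τ = M / F = 711.6 / 68.98 = 10.32 yr.

10.3 yr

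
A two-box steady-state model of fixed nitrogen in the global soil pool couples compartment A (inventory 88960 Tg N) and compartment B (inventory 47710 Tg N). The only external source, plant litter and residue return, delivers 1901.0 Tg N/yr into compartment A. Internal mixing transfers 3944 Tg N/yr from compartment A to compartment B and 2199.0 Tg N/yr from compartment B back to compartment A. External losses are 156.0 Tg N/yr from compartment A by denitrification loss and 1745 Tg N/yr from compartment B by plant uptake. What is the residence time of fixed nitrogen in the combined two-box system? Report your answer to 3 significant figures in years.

71.9 yr

For the system as a whole, the A↔B exchange is internal and contributes nothing to the throughput; only the external sinks remove mass.
M_total = 88960 + 47710 = 136670 Tg N.
ΣF_external_out = 156.0 + 1745 = 1901.0 Tg N/yr.
τ = M_total / ΣF_ext = 136670 / 1901.0 = 71.89 yr.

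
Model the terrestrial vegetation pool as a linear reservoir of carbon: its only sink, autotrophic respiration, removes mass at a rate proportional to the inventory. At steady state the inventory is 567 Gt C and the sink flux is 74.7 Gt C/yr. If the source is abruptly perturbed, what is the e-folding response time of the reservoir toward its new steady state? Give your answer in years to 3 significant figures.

7.59 yr

For a linear reservoir the response time equals the residence time τ = M/F.
τ = 567 / 74.7 = 7.590 yr.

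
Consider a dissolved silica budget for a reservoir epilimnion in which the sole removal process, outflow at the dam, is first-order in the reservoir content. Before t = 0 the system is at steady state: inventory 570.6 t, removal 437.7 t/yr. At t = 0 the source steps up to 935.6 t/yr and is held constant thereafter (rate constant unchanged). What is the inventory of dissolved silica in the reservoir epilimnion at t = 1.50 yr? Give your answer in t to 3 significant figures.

τ = M₀/F₀ = 570.6/437.7 = 1.304 yr; rate constant k = 1/τ.
New steady state M_∞ = F₁/k = F₁·τ = 935.6 × 1.304 = 1219.7 t.
M(t) = M_∞ + (M₀ − M_∞)·e^(−t/τ); t/τ = 1.50/1.304 = 1.151, so e^(−t/τ) = 0.3164.
M(t) = 1219.7 − 649.1 × 0.3164 = 1014.3 t.

1010 t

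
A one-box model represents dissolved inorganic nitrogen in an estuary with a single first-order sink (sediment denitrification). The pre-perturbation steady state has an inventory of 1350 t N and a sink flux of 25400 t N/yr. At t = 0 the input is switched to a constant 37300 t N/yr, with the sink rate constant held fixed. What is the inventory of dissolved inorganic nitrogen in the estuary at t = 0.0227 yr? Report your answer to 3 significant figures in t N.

1570 t N

τ = M₀/F₀ = 1350/25400 = 0.05315 yr; rate constant k = 1/τ.
New steady state M_∞ = F₁/k = F₁·τ = 37300 × 0.05315 = 1982.5 t N.
M(t) = M_∞ + (M₀ − M_∞)·e^(−t/τ); t/τ = 0.0227/0.05315 = 0.4271, so e^(−t/τ) = 0.6524.
M(t) = 1982.5 − 632.5 × 0.6524 = 1569.8 t N.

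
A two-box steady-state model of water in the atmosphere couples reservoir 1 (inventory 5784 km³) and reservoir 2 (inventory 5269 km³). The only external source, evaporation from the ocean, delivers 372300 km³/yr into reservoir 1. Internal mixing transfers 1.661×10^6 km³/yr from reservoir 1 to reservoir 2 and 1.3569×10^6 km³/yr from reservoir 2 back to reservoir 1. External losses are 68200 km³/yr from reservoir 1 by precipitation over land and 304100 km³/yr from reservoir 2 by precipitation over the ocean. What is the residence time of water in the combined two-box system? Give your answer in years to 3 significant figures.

Treat the two boxes together as one reservoir: the mixing fluxes between them are internal recycling, so τ = ΣM / Σ(external losses).
M_total = 5784 + 5269 = 11053 km³.
ΣF_external_out = 68200 + 304100 = 372300 km³/yr.
τ = M_total / ΣF_ext = 11053 / 372300 = 0.02969 yr.

0.0297 yr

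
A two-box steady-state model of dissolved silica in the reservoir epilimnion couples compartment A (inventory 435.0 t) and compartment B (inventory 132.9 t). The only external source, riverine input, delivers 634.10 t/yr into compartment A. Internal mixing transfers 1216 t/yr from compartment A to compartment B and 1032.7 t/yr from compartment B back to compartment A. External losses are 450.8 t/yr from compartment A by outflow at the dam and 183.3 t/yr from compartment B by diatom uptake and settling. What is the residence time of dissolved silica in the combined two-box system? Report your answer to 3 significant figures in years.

Residence time in the combined system uses the total inventory and the total *external* removal — internal exchanges between the two boxes cancel.
M_total = 435.0 + 132.9 = 567.90 t.
ΣF_external_out = 450.8 + 183.3 = 634.10 t/yr.
τ = M_total / ΣF_ext = 567.90 / 634.10 = 0.8956 yr.

0.896 yr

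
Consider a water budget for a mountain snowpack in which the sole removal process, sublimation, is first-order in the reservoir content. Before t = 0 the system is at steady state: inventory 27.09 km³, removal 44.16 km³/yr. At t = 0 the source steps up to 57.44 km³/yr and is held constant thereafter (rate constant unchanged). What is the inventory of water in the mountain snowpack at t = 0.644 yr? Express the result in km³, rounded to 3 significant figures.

32.4 km³

Residence time τ = M₀/F₀ = 0.6135 yr. The eventual steady state is M_∞ = M₀·(F₁/F₀) = 27.09 × 57.44/44.16 = 35.237 km³.
The anomaly ΔM(t) = M(t) − M_∞ decays as ΔM₀·e^(−t/τ) with ΔM₀ = 27.09 − 35.237 = −8.147 km³.
At t = 0.644 yr, e^(−t/τ) = e^(−1.050) = 0.3500, so ΔM = −2.851 km³ and M = 35.237 − 2.851 = 32.385 km³.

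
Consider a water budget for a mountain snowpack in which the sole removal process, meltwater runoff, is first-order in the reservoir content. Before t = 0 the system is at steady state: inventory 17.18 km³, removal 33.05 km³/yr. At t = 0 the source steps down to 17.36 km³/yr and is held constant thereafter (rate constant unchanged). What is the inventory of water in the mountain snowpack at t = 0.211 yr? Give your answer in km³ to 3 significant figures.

14.5 km³

τ = M₀/F₀ = 17.18/33.05 = 0.5198 yr; rate constant k = 1/τ.
New steady state M_∞ = F₁/k = F₁·τ = 17.36 × 0.5198 = 9.0240 km³.
M(t) = M_∞ + (M₀ − M_∞)·e^(−t/τ); t/τ = 0.211/0.5198 = 0.4059, so e^(−t/τ) = 0.6664.
M(t) = 9.0240 + 8.156 × 0.6664 = 14.459 km³.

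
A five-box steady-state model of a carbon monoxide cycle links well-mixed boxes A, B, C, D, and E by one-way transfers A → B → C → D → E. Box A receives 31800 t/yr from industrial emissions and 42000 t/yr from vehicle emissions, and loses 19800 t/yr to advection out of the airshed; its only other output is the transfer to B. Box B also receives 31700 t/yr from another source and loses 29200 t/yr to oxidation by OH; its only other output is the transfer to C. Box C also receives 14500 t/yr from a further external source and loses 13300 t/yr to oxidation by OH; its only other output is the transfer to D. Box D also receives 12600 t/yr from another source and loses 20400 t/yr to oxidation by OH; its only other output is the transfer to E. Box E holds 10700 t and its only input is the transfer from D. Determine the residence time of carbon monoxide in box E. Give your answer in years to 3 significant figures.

0.214 yr

Box A: F(A→B) = (31800 + 42000) − 19800 = 54000 t/yr.
Box B: F(B→C) = (54000 + 31700) − 29200 = 56500 t/yr.
Box C: F(C→D) = (56500 + 14500) − 13300 = 57700 t/yr.
Box D: F(D→E) = (57700 + 12600) − 20400 = 49900 t/yr.
Box E throughput = its input = 49900 t/yr; τ = 10700 / 49900 = 0.2144 yr.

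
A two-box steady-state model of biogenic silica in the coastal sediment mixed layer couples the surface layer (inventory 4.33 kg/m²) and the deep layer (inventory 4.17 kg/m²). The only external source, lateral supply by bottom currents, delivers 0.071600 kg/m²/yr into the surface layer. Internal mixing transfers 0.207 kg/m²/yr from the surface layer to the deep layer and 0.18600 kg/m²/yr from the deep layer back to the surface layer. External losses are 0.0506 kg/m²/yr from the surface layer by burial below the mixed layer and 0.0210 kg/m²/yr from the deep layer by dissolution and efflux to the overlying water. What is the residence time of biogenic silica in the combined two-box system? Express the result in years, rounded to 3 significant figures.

For the system as a whole, the A↔B exchange is internal and contributes nothing to the throughput; only the external sinks remove mass.
M_total = 4.33 + 4.17 = 8.5000 kg/m².
ΣF_external_out = 0.0506 + 0.0210 = 0.071600 kg/m²/yr.
τ = M_total / ΣF_ext = 8.5000 / 0.071600 = 118.7 yr.

119 yr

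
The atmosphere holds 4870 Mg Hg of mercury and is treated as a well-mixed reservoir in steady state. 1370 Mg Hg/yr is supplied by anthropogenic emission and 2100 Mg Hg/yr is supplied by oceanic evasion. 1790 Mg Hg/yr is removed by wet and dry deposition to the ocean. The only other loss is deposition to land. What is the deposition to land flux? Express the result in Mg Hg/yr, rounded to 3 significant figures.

At steady state ΣF_in = ΣF_out.
ΣF_in = 1370 + 2100 = 3470.0 Mg Hg/yr.
Deposition to land flux = ΣF_in − (1790) = 3470.0 − 1790 = 1680 Mg Hg/yr.

1680 Mg Hg/yr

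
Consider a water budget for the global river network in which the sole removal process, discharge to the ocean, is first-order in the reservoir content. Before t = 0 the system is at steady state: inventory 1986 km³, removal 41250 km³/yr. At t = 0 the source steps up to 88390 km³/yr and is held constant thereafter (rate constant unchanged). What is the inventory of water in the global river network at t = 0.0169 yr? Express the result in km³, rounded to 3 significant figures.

Residence time τ = M₀/F₀ = 0.04815 yr. The eventual steady state is M_∞ = M₀·(F₁/F₀) = 1986 × 88390/41250 = 4255.6 km³.
The anomaly ΔM(t) = M(t) − M_∞ decays as ΔM₀·e^(−t/τ) with ΔM₀ = 1986 − 4255.6 = −2270 km³.
At t = 0.0169 yr, e^(−t/τ) = e^(−0.3510) = 0.7040, so ΔM = −1598 km³ and M = 4255.6 − 1598 = 2657.9 km³.

2660 km³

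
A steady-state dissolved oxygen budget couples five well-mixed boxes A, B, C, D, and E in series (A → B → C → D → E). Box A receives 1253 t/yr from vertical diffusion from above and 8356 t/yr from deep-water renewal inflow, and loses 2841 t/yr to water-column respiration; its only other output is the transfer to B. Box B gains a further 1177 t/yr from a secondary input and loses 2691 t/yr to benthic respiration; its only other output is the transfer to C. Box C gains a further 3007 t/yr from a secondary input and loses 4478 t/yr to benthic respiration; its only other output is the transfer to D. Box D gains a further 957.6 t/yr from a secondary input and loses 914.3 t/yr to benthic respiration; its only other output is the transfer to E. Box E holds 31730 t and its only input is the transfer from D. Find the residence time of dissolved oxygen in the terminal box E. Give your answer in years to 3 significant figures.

8.29 yr

Box A: F(A→B) = (1253 + 8356) − 2841 = 6768.0 t/yr.
Box B: F(B→C) = (6768.0 + 1177) − 2691 = 5254.0 t/yr.
Box C: F(C→D) = (5254.0 + 3007) − 4478 = 3783.0 t/yr.
Box D: F(D→E) = (3783.0 + 957.6) − 914.3 = 3826.3 t/yr.
Box E throughput = its input = 3826.3 t/yr; τ = 31730 / 3826.3 = 8.293 yr.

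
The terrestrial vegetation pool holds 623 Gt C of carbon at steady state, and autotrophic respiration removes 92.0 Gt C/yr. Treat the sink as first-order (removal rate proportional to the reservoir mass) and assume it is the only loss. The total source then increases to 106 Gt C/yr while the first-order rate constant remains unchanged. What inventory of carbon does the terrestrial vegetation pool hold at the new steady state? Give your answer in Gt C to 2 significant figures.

720 Gt C

Rate constant k = F/M = 92.0 / 623 = 0.1477 yr⁻¹.
At the new steady state, source = k·M_new ⇒ M_new = 106 / 0.1477 = 717.8 Gt C.
(Equivalently M_new = M × F_new/F_old = 623 × 106/92.0.)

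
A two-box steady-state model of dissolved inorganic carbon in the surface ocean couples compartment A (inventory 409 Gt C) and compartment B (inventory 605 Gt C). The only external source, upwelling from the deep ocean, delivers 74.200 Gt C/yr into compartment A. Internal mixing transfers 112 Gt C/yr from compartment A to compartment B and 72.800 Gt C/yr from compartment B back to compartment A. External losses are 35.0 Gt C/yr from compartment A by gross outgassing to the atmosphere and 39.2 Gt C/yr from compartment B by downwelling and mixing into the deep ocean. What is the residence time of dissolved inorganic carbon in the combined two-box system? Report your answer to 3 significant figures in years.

13.7 yr

Residence time in the combined system uses the total inventory and the total *external* removal — internal exchanges between the two boxes cancel.
M_total = 409 + 605 = 1014.0 Gt C.
ΣF_external_out = 35.0 + 39.2 = 74.200 Gt C/yr.
τ = M_total / ΣF_ext = 1014.0 / 74.200 = 13.67 yr.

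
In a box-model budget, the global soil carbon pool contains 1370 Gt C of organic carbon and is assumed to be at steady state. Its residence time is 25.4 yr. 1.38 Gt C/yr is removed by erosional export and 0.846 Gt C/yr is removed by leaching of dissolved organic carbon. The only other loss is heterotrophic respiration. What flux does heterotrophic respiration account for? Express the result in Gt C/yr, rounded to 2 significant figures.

52 Gt C/yr

Total removal F = M/τ = 1370 / 25.4 = 53.94 Gt C/yr.
Heterotrophic respiration = F − (1.38 + 0.846) = 53.94 − 2.226 = 51.71 Gt C/yr.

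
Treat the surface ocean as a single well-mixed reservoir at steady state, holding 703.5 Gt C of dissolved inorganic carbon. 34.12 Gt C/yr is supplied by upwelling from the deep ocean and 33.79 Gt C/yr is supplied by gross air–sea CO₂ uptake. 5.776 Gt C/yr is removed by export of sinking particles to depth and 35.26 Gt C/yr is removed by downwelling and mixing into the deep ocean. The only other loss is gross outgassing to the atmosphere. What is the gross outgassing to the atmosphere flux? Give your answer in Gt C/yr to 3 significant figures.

At steady state ΣF_in = ΣF_out.
ΣF_in = 34.12 + 33.79 = 67.910 Gt C/yr.
Gross outgassing to the atmosphere flux = ΣF_in − (5.776 + 35.26) = 67.910 − 41.04 = 26.87 Gt C/yr.

26.9 Gt C/yr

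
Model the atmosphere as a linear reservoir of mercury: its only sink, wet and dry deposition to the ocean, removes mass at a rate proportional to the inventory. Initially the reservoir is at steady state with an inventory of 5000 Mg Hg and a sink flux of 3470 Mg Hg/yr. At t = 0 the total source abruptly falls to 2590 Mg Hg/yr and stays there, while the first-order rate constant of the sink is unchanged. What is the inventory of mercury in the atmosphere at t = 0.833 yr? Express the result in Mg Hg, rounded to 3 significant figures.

The sink rate constant is k = F₀/M₀ = 3470/5000 = 0.6940 yr⁻¹.
Solving dM/dt = F₁ − kM with M(0) = M₀ gives M(t) = F₁/k + (M₀ − F₁/k)·e^(−kt).
F₁/k = 2590/0.6940 = 3732.0 Mg Hg; kt = 0.6940 × 0.833 = 0.5781, e^(−kt) = 0.5610.
M(0.833) = 3732.0 + (5000 − 3732.0) × 0.5610 = 3732.0 + 711.3 = 4443.3 Mg Hg.

4440 Mg Hg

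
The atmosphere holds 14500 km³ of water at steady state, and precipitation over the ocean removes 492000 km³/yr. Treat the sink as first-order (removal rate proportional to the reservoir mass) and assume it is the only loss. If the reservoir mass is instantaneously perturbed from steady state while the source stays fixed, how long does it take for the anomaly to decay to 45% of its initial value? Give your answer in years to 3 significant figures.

0.0235 yr

For a linear reservoir the anomaly decays as exp(−t/τ) with τ = M/F = 14500/492000 = 0.02947 yr.
exp(−t/τ) = 0.45 ⇒ t = −τ ln(0.45) = 0.02947 × 0.7985 = 0.02353 yr.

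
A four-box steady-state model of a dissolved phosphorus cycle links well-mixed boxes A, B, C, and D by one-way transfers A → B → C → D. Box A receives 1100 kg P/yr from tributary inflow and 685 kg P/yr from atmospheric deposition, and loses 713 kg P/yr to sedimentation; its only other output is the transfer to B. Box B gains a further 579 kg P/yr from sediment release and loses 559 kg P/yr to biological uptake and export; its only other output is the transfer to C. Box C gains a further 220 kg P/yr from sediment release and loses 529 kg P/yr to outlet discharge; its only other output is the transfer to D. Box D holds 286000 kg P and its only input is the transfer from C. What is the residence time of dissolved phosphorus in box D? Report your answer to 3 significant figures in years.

365 yr

Box A: F(A→B) = (1100 + 685) − 713 = 1072.0 kg P/yr.
Box B: F(B→C) = (1072.0 + 579) − 559 = 1092.0 kg P/yr.
Box C: F(C→D) = (1092.0 + 220) − 529 = 783.00 kg P/yr.
Box D throughput = its input = 783.00 kg P/yr; τ = 286000 / 783.00 = 365.3 yr.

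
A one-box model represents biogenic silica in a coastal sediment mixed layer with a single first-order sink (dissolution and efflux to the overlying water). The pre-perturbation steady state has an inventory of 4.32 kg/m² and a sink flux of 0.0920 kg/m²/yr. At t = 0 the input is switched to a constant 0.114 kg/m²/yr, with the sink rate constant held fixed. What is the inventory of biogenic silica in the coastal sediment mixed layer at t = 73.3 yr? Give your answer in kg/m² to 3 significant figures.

The sink rate constant is k = F₀/M₀ = 0.0920/4.32 = 0.02130 yr⁻¹.
Solving dM/dt = F₁ − kM with M(0) = M₀ gives M(t) = F₁/k + (M₀ − F₁/k)·e^(−kt).
F₁/k = 0.114/0.02130 = 5.3530 kg/m²; kt = 0.02130 × 73.3 = 1.561, e^(−kt) = 0.2099.
M(73.3) = 5.3530 + (4.32 − 5.3530) × 0.2099 = 5.3530 − 0.2169 = 5.1362 kg/m².

5.14 kg/m²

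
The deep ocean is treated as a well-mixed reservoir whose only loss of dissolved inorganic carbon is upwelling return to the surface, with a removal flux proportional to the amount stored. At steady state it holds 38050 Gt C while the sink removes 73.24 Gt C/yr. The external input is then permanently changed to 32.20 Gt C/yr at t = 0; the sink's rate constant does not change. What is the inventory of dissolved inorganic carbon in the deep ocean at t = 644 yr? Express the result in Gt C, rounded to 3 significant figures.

The sink rate constant is k = F₀/M₀ = 73.24/38050 = 0.001925 yr⁻¹.
Solving dM/dt = F₁ − kM with M(0) = M₀ gives M(t) = F₁/k + (M₀ − F₁/k)·e^(−kt).
F₁/k = 32.20/0.001925 = 16729 Gt C; kt = 0.001925 × 644 = 1.240, e^(−kt) = 0.2895.
M(644) = 16729 + (38050 − 16729) × 0.2895 = 16729 + 6173 = 22901 Gt C.

22900 Gt C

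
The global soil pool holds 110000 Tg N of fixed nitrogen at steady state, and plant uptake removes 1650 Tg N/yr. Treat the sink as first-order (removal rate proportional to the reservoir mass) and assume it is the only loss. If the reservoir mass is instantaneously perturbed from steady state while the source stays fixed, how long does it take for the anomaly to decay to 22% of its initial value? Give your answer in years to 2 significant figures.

For a linear reservoir the anomaly decays as exp(−t/τ) with τ = M/F = 110000/1650 = 66.67 yr.
exp(−t/τ) = 0.22 ⇒ t = −τ ln(0.22) = 66.67 × 1.514 = 100.9 yr.

100 yr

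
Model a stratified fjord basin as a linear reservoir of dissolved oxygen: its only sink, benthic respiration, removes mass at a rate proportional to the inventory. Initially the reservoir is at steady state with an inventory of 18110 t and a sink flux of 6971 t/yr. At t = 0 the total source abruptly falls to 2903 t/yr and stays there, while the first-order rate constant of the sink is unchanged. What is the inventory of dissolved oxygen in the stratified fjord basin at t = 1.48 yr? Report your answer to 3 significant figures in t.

13500 t

The sink rate constant is k = F₀/M₀ = 6971/18110 = 0.3849 yr⁻¹.
Solving dM/dt = F₁ − kM with M(0) = M₀ gives M(t) = F₁/k + (M₀ − F₁/k)·e^(−kt).
F₁/k = 2903/0.3849 = 7541.7 t; kt = 0.3849 × 1.48 = 0.5697, e^(−kt) = 0.5657.
M(1.48) = 7541.7 + (18110 − 7541.7) × 0.5657 = 7541.7 + 5978 = 13520 t.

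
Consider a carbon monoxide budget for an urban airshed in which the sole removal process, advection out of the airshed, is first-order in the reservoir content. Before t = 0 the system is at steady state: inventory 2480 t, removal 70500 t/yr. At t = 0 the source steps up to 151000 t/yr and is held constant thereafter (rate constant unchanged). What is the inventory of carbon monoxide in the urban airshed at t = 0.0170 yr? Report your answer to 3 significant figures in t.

3570 t

Residence time τ = M₀/F₀ = 0.03518 yr. The eventual steady state is M_∞ = M₀·(F₁/F₀) = 2480 × 151000/70500 = 5311.8 t.
The anomaly ΔM(t) = M(t) − M_∞ decays as ΔM₀·e^(−t/τ) with ΔM₀ = 2480 − 5311.8 = −2832 t.
At t = 0.0170 yr, e^(−t/τ) = e^(−0.4833) = 0.6168, so ΔM = −1747 t and M = 5311.8 − 1747 = 3565.2 t.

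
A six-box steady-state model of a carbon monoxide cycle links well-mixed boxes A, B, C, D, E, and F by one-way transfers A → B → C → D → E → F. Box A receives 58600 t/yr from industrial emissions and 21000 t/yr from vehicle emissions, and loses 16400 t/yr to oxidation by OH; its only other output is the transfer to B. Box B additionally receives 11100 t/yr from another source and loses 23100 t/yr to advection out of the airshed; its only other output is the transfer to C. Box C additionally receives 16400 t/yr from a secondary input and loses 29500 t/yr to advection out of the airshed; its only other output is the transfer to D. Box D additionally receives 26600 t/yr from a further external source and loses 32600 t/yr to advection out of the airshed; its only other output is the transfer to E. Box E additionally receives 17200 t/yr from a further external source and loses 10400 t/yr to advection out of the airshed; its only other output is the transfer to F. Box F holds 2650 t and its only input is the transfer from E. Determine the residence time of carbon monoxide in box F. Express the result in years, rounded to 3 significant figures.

Box A: F(A→B) = (58600 + 21000) − 16400 = 63200 t/yr.
Box B: F(B→C) = (63200 + 11100) − 23100 = 51200 t/yr.
Box C: F(C→D) = (51200 + 16400) − 29500 = 38100 t/yr.
Box D: F(D→E) = (38100 + 26600) − 32600 = 32100 t/yr.
Box E: F(E→F) = (32100 + 17200) − 10400 = 38900 t/yr.
Box F throughput = its input = 38900 t/yr; τ = 2650 / 38900 = 0.06812 yr.

0.0681 yr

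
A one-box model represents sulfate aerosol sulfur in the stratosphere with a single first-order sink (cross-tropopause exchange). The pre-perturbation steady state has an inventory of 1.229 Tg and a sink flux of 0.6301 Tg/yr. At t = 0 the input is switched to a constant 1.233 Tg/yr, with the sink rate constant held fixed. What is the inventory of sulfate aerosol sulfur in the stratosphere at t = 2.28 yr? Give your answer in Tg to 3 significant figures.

τ = M₀/F₀ = 1.229/0.6301 = 1.950 yr; rate constant k = 1/τ.
New steady state M_∞ = F₁/k = F₁·τ = 1.233 × 1.950 = 2.4049 Tg.
M(t) = M_∞ + (M₀ − M_∞)·e^(−t/τ); t/τ = 2.28/1.950 = 1.169, so e^(−t/τ) = 0.3107.
M(t) = 2.4049 − 1.176 × 0.3107 = 2.0396 Tg.

2.04 Tg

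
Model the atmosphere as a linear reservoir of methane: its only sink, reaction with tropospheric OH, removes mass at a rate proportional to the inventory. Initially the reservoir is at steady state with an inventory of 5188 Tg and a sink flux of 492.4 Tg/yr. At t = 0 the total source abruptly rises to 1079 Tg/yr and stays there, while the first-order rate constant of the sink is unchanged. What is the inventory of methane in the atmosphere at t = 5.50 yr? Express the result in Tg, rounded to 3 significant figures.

7700 Tg

τ = M₀/F₀ = 5188/492.4 = 10.54 yr; rate constant k = 1/τ.
New steady state M_∞ = F₁/k = F₁·τ = 1079 × 10.54 = 11369 Tg.
M(t) = M_∞ + (M₀ − M_∞)·e^(−t/τ); t/τ = 5.50/10.54 = 0.5220, so e^(−t/τ) = 0.5933.
M(t) = 11369 − 6181 × 0.5933 = 7701.5 Tg.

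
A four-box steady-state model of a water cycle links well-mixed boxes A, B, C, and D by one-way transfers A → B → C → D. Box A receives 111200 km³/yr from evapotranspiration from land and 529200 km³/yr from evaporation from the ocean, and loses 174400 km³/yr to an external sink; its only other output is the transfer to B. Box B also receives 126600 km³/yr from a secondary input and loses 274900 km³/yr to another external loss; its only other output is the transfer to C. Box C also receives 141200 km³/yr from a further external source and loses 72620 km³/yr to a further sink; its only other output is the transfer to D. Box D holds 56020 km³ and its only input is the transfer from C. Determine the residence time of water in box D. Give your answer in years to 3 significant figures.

0.145 yr

Box A: F(A→B) = (111200 + 529200) − 174400 = 466000 km³/yr.
Box B: F(B→C) = (466000 + 126600) − 274900 = 317700 km³/yr.
Box C: F(C→D) = (317700 + 141200) − 72620 = 386280 km³/yr.
Box D throughput = its input = 386280 km³/yr; τ = 56020 / 386280 = 0.1450 yr.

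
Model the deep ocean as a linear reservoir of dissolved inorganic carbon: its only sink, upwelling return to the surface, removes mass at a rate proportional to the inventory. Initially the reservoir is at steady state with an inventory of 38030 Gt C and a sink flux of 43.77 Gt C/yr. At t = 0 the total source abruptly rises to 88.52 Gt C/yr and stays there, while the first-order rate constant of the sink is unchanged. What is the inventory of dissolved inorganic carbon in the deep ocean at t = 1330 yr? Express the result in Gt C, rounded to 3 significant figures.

68500 Gt C

Residence time τ = M₀/F₀ = 868.9 yr. The eventual steady state is M_∞ = M₀·(F₁/F₀) = 38030 × 88.52/43.77 = 76911 Gt C.
The anomaly ΔM(t) = M(t) − M_∞ decays as ΔM₀·e^(−t/τ) with ΔM₀ = 38030 − 76911 = −38880 Gt C.
At t = 1330 yr, e^(−t/τ) = e^(−1.531) = 0.2164, so ΔM = −8413 Gt C and M = 76911 − 8413 = 68498 Gt C.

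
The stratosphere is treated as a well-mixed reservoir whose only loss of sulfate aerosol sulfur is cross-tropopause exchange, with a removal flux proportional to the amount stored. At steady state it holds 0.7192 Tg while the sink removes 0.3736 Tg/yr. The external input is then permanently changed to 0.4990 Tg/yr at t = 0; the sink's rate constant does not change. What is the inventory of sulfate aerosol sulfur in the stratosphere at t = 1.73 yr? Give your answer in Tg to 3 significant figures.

Residence time τ = M₀/F₀ = 1.925 yr. The eventual steady state is M_∞ = M₀·(F₁/F₀) = 0.7192 × 0.4990/0.3736 = 0.96060 Tg.
The anomaly ΔM(t) = M(t) − M_∞ decays as ΔM₀·e^(−t/τ) with ΔM₀ = 0.7192 − 0.96060 = −0.2414 Tg.
At t = 1.73 yr, e^(−t/τ) = e^(−0.8987) = 0.4071, so ΔM = −0.09828 Tg and M = 0.96060 − 0.09828 = 0.86233 Tg.

0.862 Tg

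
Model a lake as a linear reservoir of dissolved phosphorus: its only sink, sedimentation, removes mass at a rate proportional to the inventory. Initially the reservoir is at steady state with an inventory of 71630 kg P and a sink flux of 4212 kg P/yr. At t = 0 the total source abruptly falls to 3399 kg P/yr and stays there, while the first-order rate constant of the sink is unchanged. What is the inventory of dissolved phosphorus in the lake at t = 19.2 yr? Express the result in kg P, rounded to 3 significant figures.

62300 kg P

τ = M₀/F₀ = 71630/4212 = 17.01 yr; rate constant k = 1/τ.
New steady state M_∞ = F₁/k = F₁·τ = 3399 × 17.01 = 57804 kg P.
M(t) = M_∞ + (M₀ − M_∞)·e^(−t/τ); t/τ = 19.2/17.01 = 1.129, so e^(−t/τ) = 0.3234.
M(t) = 57804 + 13830 × 0.3234 = 62275 kg P.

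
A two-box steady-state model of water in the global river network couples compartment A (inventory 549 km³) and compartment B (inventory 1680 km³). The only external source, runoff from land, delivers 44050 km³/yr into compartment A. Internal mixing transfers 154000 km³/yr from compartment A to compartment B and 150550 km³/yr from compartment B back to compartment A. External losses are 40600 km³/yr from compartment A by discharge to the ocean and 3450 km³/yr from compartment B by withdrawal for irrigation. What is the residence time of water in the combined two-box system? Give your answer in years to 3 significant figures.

0.0506 yr

Treat the two boxes together as one reservoir: the mixing fluxes between them are internal recycling, so τ = ΣM / Σ(external losses).
M_total = 549 + 1680 = 2229.0 km³.
ΣF_external_out = 40600 + 3450 = 44050 km³/yr.
τ = M_total / ΣF_ext = 2229.0 / 44050 = 0.05060 yr.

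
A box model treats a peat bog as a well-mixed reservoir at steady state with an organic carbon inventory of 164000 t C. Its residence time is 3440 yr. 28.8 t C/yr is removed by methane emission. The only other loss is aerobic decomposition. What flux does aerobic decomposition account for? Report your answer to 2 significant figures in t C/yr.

Total removal F = M/τ = 164000 / 3440 = 47.67 t C/yr.
Aerobic decomposition = F − (28.8) = 47.67 − 28.80 = 18.87 t C/yr.

19 t C/yr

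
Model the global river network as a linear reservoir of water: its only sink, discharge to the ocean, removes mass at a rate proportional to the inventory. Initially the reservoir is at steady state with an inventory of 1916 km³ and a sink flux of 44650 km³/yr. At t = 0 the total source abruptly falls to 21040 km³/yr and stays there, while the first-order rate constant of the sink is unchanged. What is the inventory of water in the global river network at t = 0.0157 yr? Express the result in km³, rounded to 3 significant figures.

1610 km³

τ = M₀/F₀ = 1916/44650 = 0.04291 yr; rate constant k = 1/τ.
New steady state M_∞ = F₁/k = F₁·τ = 21040 × 0.04291 = 902.86 km³.
M(t) = M_∞ + (M₀ − M_∞)·e^(−t/τ); t/τ = 0.0157/0.04291 = 0.3659, so e^(−t/τ) = 0.6936.
M(t) = 902.86 + 1013 × 0.6936 = 1605.6 km³.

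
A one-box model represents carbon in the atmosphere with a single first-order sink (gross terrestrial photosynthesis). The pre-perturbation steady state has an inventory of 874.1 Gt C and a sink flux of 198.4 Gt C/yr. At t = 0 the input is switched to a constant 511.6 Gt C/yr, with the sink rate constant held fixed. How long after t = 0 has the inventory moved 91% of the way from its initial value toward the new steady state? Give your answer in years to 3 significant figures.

10.6 yr

τ = M₀/F₀ = 874.1/198.4 = 4.406 yr.
The remaining gap fraction is e^(−t/τ); 91% covered ⇒ e^(−t/τ) = 0.0900.
t = −τ ln(0.0900) = 4.406 × 2.408 = 10.61 yr.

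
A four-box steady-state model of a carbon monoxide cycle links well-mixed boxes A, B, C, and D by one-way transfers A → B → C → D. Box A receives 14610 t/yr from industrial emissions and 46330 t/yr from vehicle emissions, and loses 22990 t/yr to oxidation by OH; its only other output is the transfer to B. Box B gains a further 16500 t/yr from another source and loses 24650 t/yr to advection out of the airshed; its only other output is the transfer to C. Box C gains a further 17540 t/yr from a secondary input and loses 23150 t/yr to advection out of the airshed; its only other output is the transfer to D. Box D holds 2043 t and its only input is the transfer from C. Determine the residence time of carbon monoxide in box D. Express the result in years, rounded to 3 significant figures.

0.0845 yr

Box A: F(A→B) = (14610 + 46330) − 22990 = 37950 t/yr.
Box B: F(B→C) = (37950 + 16500) − 24650 = 29800 t/yr.
Box C: F(C→D) = (29800 + 17540) − 23150 = 24190 t/yr.
Box D throughput = its input = 24190 t/yr; τ = 2043 / 24190 = 0.08446 yr.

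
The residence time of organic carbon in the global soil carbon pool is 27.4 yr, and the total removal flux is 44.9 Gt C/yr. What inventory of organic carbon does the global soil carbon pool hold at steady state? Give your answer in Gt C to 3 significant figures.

τ = M/F ⇒ M = τ × F = 27.4 × 44.9 = 1230 Gt C.

1230 Gt C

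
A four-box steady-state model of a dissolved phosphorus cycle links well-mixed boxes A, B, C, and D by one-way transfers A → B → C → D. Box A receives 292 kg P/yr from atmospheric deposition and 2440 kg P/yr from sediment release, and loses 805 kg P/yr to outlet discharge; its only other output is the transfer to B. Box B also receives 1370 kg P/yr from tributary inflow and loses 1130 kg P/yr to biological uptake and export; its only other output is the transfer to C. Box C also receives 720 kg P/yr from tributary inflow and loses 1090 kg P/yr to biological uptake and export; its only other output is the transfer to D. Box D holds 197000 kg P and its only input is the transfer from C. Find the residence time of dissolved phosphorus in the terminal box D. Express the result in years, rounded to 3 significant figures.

Box A: F(A→B) = (292 + 2440) − 805 = 1927.0 kg P/yr.
Box B: F(B→C) = (1927.0 + 1370) − 1130 = 2167.0 kg P/yr.
Box C: F(C→D) = (2167.0 + 720) − 1090 = 1797.0 kg P/yr.
Box D throughput = its input = 1797.0 kg P/yr; τ = 197000 / 1797.0 = 109.6 yr.

110 yr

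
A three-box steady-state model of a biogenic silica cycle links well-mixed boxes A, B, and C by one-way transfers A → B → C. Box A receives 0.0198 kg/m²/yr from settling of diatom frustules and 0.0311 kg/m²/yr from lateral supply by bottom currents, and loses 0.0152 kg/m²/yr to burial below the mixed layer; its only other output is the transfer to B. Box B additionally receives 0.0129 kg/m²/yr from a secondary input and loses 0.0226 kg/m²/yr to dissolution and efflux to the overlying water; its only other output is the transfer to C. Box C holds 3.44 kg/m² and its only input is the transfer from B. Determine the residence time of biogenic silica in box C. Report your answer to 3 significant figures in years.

Box A: F(A→B) = (0.0198 + 0.0311) − 0.0152 = 0.035700 kg/m²/yr.
Box B: F(B→C) = (0.035700 + 0.0129) − 0.0226 = 0.026000 kg/m²/yr.
Box C throughput = its input = 0.026000 kg/m²/yr; τ = 3.44 / 0.026000 = 132.3 yr.

132 yr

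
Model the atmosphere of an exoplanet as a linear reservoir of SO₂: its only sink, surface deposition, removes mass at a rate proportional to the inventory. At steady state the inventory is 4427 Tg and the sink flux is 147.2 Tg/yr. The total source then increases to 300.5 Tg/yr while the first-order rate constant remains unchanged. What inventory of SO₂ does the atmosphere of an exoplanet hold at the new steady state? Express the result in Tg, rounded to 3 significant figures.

9040 Tg

Rate constant k = F/M = 147.2 / 4427 = 0.03325 yr⁻¹.
At the new steady state, source = k·M_new ⇒ M_new = 300.5 / 0.03325 = 9037 Tg.
(Equivalently M_new = M × F_new/F_old = 4427 × 300.5/147.2.)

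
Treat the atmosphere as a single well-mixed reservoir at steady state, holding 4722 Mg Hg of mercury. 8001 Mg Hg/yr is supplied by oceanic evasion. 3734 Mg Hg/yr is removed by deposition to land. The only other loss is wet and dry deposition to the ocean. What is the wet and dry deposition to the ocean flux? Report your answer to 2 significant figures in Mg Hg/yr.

At steady state ΣF_in = ΣF_out.
ΣF_in = 8001.0 Mg Hg/yr.
Wet and dry deposition to the ocean flux = ΣF_in − (3734) = 8001.0 − 3734 = 4267 Mg Hg/yr.

4300 Mg Hg/yr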